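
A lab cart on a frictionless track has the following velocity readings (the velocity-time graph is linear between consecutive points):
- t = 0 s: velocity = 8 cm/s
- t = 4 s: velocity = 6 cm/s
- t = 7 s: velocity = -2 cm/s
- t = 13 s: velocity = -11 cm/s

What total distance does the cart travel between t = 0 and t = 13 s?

Distance (not displacement) is the total path length: add the absolute areas under v-t.
0–4 s: |½(8 + 6)(4)| = 28 cm
4–7 s: v = 0 at t = 6.25 s; triangle areas 6.75 + 0.75 = 7.5 cm
7–13 s: |½(-2 + -11)(6)| = 39 cm
Total distance = 74.5 cm

74.5 cm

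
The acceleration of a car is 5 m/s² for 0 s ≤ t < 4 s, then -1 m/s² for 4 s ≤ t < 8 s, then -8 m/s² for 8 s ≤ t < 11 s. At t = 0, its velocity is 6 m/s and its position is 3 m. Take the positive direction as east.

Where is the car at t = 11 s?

On each constant-a segment, Δv = aΔt and Δx = v₀Δt + ½aΔt²; chain segment to segment.
0–4 s: v starts 6 m/s; Δx = 6·4 + ½·5·4² = 64 m; v ends 26 m/s.
4–8 s: v starts 26 m/s; Δx = 26·4 + ½·-1·4² = 96 m; v ends 22 m/s.
8–11 s: v starts 22 m/s; Δx = 22·3 + ½·-8·3² = 30 m; v ends -2 m/s.
x(11) = 3 + Σ Δx = 193 m.

193 m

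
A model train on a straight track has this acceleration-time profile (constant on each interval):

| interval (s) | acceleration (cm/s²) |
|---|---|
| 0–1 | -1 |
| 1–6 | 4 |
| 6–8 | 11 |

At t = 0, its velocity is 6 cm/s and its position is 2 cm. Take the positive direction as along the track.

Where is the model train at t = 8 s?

154.5 cm

On each constant-a segment, Δv = aΔt and Δx = v₀Δt + ½aΔt²; chain segment to segment.
0–1 s: v starts 6 cm/s; Δx = 6·1 + ½·-1·1² = 5.5 cm; v ends 5 cm/s.
1–6 s: v starts 5 cm/s; Δx = 5·5 + ½·4·5² = 75 cm; v ends 25 cm/s.
6–8 s: v starts 25 cm/s; Δx = 25·2 + ½·11·2² = 72 cm; v ends 47 cm/s.
x(8) = 2 + Σ Δx = 154.5 cm.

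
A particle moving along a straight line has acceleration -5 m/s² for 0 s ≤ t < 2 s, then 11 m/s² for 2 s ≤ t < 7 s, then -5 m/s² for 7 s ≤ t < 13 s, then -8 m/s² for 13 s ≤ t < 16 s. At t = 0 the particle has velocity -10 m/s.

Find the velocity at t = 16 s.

Δv equals the area under the a-t graph; then v = v₀ + Δv.
0–2 s: -5 × 2 = -10 m/s
2–7 s: 11 × 5 = 55 m/s
7–13 s: -5 × 6 = -30 m/s
13–16 s: -8 × 3 = -24 m/s
Δv = -9 m/s, so v(16) = -10 + (-9) = -19 m/s.

-19 m/s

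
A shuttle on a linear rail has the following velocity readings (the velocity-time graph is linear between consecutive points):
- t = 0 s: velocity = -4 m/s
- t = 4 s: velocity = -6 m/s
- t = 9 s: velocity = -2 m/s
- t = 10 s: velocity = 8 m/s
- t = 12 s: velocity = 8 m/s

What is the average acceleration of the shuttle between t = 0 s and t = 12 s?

1 m/s²

Average acceleration = Δv/Δt = (8 − -4)/(12 − 0) = 1 m/s².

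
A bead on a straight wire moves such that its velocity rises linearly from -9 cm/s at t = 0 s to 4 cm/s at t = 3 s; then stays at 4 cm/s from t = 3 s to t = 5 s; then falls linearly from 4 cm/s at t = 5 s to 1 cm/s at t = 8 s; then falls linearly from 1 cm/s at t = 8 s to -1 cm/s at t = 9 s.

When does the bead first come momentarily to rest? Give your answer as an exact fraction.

v changes sign on 0–3 s (from -9 to 4); the graph is linear there, so v = 0 at t = 0 + (9)·(3 − 0)/(4 − -9) = 27/13 s.

t = 27/13 s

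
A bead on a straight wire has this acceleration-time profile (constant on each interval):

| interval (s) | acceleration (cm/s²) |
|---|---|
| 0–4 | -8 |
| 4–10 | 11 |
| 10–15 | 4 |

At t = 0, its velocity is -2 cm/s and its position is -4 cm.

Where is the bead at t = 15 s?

On each constant-a segment, Δv = aΔt and Δx = v₀Δt + ½aΔt²; chain segment to segment.
0–4 s: v starts -2 cm/s; Δx = -2·4 + ½·-8·4² = -72 cm; v ends -34 cm/s.
4–10 s: v starts -34 cm/s; Δx = -34·6 + ½·11·6² = -6 cm; v ends 32 cm/s.
10–15 s: v starts 32 cm/s; Δx = 32·5 + ½·4·5² = 210 cm; v ends 52 cm/s.
x(15) = -4 + Σ Δx = 128 cm.

128 cm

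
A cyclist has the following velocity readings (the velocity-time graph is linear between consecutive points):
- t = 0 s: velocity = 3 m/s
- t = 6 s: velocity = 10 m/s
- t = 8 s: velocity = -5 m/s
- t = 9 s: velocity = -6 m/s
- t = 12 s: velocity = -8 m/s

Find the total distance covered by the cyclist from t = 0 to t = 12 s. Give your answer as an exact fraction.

443/6 m

Distance (not displacement) is the total path length: add the absolute areas under v-t.
0–6 s: |½(3 + 10)(6)| = 39 m
6–8 s: v = 0 at t = 22/3 s; triangle areas 20/3 + 5/3 = 25/3 m
8–9 s: |½(-5 + -6)(1)| = 5.5 m
9–12 s: |½(-6 + -8)(3)| = 21 m
Total distance = 443/6 m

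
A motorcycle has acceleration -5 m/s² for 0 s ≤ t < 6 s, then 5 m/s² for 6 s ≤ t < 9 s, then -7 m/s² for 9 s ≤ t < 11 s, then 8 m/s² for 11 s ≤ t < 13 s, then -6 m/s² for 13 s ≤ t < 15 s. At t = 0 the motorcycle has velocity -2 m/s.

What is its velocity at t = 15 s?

Δv equals the area under the a-t graph; then v = v₀ + Δv.
0–6 s: -5 × 6 = -30 m/s
6–9 s: 5 × 3 = 15 m/s
9–11 s: -7 × 2 = -14 m/s
11–13 s: 8 × 2 = 16 m/s
13–15 s: -6 × 2 = -12 m/s
Δv = -25 m/s, so v(15) = -2 + (-25) = -27 m/s.

-27 m/s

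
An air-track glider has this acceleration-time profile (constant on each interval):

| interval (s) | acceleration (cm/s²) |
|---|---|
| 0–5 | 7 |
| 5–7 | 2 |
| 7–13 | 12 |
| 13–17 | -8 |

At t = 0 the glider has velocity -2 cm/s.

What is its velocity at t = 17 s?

77 cm/s

Δv equals the area under the a-t graph; then v = v₀ + Δv.
0–5 s: 7 × 5 = 35 cm/s
5–7 s: 2 × 2 = 4 cm/s
7–13 s: 12 × 6 = 72 cm/s
13–17 s: -8 × 4 = -32 cm/s
Δv = 79 cm/s, so v(17) = -2 + (79) = 77 cm/s.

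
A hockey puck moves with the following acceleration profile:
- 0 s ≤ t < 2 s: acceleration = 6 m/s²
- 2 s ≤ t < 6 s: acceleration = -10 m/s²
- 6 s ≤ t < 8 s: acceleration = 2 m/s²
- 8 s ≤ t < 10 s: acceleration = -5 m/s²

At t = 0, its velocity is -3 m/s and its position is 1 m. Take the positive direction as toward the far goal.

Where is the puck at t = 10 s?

-159 m

On each constant-a segment, Δv = aΔt and Δx = v₀Δt + ½aΔt²; chain segment to segment.
0–2 s: v starts -3 m/s; Δx = -3·2 + ½·6·2² = 6 m; v ends 9 m/s.
2–6 s: v starts 9 m/s; Δx = 9·4 + ½·-10·4² = -44 m; v ends -31 m/s.
6–8 s: v starts -31 m/s; Δx = -31·2 + ½·2·2² = -58 m; v ends -27 m/s.
8–10 s: v starts -27 m/s; Δx = -27·2 + ½·-5·2² = -64 m; v ends -37 m/s.
x(10) = 1 + Σ Δx = -159 m.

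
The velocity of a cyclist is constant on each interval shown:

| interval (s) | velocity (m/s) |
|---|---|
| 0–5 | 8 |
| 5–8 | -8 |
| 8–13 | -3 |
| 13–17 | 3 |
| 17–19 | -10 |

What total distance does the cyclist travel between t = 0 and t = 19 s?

Distance (not displacement) is the total path length: add the absolute areas under v-t.
0–5 s: |8| × 5 = 40 m
5–8 s: |-8| × 3 = 24 m
8–13 s: |-3| × 5 = 15 m
13–17 s: |3| × 4 = 12 m
17–19 s: |-10| × 2 = 20 m
Total distance = 111 m

111 m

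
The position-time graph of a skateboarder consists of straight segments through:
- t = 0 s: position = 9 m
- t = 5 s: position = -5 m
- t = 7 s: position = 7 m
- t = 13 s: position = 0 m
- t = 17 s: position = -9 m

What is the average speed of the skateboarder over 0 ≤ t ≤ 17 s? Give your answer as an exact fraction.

Average speed = (total path length)/(elapsed time); on a piecewise-linear x-t graph the path length is Σ|Δx|.
0–5 s: |Δx| = |-5 − 9| = 14 m
5–7 s: |Δx| = |7 − -5| = 12 m
7–13 s: |Δx| = |0 − 7| = 7 m
13–17 s: |Δx| = |-9 − 0| = 9 m
Total path = 42 m; average speed = 42/17 = 42/17 m/s.

42/17 m/s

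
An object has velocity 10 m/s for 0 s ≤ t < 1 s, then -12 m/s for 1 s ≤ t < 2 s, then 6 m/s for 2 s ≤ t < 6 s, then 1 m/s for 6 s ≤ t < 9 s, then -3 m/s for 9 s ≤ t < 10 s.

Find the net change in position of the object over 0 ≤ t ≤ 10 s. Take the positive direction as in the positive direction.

Net displacement equals the area under the velocity-time graph (areas below the axis count negative).
0–1 s: 10 × 1 = 10 m
1–2 s: -12 × 1 = -12 m
2–6 s: 6 × 4 = 24 m
6–9 s: 1 × 3 = 3 m
9–10 s: -3 × 1 = -3 m
Net displacement = 22 m

22 m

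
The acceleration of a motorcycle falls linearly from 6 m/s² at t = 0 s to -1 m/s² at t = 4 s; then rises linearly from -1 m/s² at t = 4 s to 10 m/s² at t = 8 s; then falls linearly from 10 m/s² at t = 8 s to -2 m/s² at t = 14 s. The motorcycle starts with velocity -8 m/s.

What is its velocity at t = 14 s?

44 m/s

Δv equals the area under the a-t graph; then v = v₀ + Δv.
0–4 s: ½(6 + -1)(4) = 10 m/s
4–8 s: ½(-1 + 10)(4) = 18 m/s
8–14 s: ½(10 + -2)(6) = 24 m/s
Δv = 52 m/s, so v(14) = -8 + (52) = 44 m/s.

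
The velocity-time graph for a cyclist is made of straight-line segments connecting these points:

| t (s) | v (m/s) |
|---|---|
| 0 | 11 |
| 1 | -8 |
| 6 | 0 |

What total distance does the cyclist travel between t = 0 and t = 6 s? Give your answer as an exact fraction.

945/38 m

Distance (not displacement) is the total path length: add the absolute areas under v-t.
0–1 s: v = 0 at t = 11/19 s; triangle areas 121/38 + 32/19 = 185/38 m
1–6 s: |½(-8 + 0)(5)| = 20 m
Total distance = 945/38 m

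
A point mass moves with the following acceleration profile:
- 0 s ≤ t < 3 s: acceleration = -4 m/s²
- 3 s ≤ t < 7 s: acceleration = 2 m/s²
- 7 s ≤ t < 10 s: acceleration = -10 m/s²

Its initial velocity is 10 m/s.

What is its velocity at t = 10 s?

Δv equals the area under the a-t graph; then v = v₀ + Δv.
0–3 s: -4 × 3 = -12 m/s
3–7 s: 2 × 4 = 8 m/s
7–10 s: -10 × 3 = -30 m/s
Δv = -34 m/s, so v(10) = 10 + (-34) = -24 m/s.

-24 m/s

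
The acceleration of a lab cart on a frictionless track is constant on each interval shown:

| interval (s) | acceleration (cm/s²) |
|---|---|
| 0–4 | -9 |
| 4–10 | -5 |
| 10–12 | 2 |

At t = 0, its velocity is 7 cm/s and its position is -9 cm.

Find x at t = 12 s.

-431 cm

On each constant-a segment, Δv = aΔt and Δx = v₀Δt + ½aΔt²; chain segment to segment.
0–4 s: v starts 7 cm/s; Δx = 7·4 + ½·-9·4² = -44 cm; v ends -29 cm/s.
4–10 s: v starts -29 cm/s; Δx = -29·6 + ½·-5·6² = -264 cm; v ends -59 cm/s.
10–12 s: v starts -59 cm/s; Δx = -59·2 + ½·2·2² = -114 cm; v ends -55 cm/s.
x(12) = -9 + Σ Δx = -431 cm.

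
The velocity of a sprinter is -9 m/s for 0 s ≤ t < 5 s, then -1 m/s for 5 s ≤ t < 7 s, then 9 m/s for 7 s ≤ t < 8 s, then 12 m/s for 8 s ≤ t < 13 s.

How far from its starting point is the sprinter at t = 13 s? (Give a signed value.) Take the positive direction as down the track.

22 m

Displacement is the signed area under the v-t curve.
0–5 s: -9 × 5 = -45 m
5–7 s: -1 × 2 = -2 m
7–8 s: 9 × 1 = 9 m
8–13 s: 12 × 5 = 60 m
Net displacement = 22 m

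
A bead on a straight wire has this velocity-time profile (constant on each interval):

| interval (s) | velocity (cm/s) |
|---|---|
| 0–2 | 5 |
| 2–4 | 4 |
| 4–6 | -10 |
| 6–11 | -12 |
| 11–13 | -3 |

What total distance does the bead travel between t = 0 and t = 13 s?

104 cm

Distance (not displacement) is the total path length: add the absolute areas under v-t.
0–2 s: |5| × 2 = 10 cm
2–4 s: |4| × 2 = 8 cm
4–6 s: |-10| × 2 = 20 cm
6–11 s: |-12| × 5 = 60 cm
11–13 s: |-3| × 2 = 6 cm
Total distance = 104 cm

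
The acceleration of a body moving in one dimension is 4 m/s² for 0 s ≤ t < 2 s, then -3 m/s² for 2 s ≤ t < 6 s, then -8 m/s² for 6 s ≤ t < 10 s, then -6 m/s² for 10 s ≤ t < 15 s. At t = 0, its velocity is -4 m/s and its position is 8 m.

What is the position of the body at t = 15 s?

-371 m

On each constant-a segment, Δv = aΔt and Δx = v₀Δt + ½aΔt²; chain segment to segment.
0–2 s: v starts -4 m/s; Δx = -4·2 + ½·4·2² = 0 m; v ends 4 m/s.
2–6 s: v starts 4 m/s; Δx = 4·4 + ½·-3·4² = -8 m; v ends -8 m/s.
6–10 s: v starts -8 m/s; Δx = -8·4 + ½·-8·4² = -96 m; v ends -40 m/s.
10–15 s: v starts -40 m/s; Δx = -40·5 + ½·-6·5² = -275 m; v ends -70 m/s.
x(15) = 8 + Σ Δx = -371 m.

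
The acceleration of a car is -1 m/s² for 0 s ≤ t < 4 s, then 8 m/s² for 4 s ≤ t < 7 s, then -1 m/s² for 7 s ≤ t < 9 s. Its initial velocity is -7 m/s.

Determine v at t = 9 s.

11 m/s

Δv equals the area under the a-t graph; then v = v₀ + Δv.
0–4 s: -1 × 4 = -4 m/s
4–7 s: 8 × 3 = 24 m/s
7–9 s: -1 × 2 = -2 m/s
Δv = 18 m/s, so v(9) = -7 + (18) = 11 m/s.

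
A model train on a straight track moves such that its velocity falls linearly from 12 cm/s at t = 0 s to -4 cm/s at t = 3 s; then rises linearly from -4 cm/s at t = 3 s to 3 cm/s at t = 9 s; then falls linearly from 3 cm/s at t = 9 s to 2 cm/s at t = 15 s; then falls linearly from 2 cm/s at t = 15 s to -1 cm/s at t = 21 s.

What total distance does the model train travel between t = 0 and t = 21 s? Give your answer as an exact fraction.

Total distance travelled is ∫|v| dt — sum the magnitudes of each area piece.
0–3 s: v = 0 at t = 2.25 s; triangle areas 13.5 + 1.5 = 15 cm
3–9 s: v = 0 at t = 45/7 s; triangle areas 48/7 + 27/7 = 75/7 cm
9–15 s: |½(3 + 2)(6)| = 15 cm
15–21 s: v = 0 at t = 19 s; triangle areas 4 + 1 = 5 cm
Total distance = 320/7 cm

320/7 cm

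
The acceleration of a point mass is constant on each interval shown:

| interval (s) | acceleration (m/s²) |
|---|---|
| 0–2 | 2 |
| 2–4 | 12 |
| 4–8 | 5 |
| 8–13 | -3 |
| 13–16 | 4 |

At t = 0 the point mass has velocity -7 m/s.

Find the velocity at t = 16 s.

Δv equals the area under the a-t graph; then v = v₀ + Δv.
0–2 s: 2 × 2 = 4 m/s
2–4 s: 12 × 2 = 24 m/s
4–8 s: 5 × 4 = 20 m/s
8–13 s: -3 × 5 = -15 m/s
13–16 s: 4 × 3 = 12 m/s
Δv = 45 m/s, so v(16) = -7 + (45) = 38 m/s.

38 m/s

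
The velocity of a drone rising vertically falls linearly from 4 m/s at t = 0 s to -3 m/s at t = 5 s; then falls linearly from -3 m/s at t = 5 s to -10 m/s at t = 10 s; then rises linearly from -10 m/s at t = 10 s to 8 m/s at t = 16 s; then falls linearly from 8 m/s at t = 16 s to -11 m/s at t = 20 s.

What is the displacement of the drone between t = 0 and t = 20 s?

Net displacement equals the area under the velocity-time graph (areas below the axis count negative).
0–5 s: ½(4 + -3)(5) = 2.5 m
5–10 s: ½(-3 + -10)(5) = -32.5 m
10–16 s: ½(-10 + 8)(6) = -6 m
16–20 s: ½(8 + -11)(4) = -6 m
Net displacement = -42 m

-42 m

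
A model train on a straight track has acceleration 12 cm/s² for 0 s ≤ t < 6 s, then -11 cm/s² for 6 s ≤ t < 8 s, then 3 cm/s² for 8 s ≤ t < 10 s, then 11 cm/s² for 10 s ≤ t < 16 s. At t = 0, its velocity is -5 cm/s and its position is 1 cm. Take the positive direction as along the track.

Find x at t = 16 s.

On each constant-a segment, Δv = aΔt and Δx = v₀Δt + ½aΔt²; chain segment to segment.
0–6 s: v starts -5 cm/s; Δx = -5·6 + ½·12·6² = 186 cm; v ends 67 cm/s.
6–8 s: v starts 67 cm/s; Δx = 67·2 + ½·-11·2² = 112 cm; v ends 45 cm/s.
8–10 s: v starts 45 cm/s; Δx = 45·2 + ½·3·2² = 96 cm; v ends 51 cm/s.
10–16 s: v starts 51 cm/s; Δx = 51·6 + ½·11·6² = 504 cm; v ends 117 cm/s.
x(16) = 1 + Σ Δx = 899 cm.

899 cm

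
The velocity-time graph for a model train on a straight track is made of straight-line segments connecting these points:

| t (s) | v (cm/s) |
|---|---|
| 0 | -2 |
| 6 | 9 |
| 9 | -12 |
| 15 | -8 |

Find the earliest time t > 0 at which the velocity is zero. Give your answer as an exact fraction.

v changes sign on 0–6 s (from -2 to 9); the graph is linear there, so v = 0 at t = 0 + (2)·(6 − 0)/(9 − -2) = 12/11 s.

t = 12/11 s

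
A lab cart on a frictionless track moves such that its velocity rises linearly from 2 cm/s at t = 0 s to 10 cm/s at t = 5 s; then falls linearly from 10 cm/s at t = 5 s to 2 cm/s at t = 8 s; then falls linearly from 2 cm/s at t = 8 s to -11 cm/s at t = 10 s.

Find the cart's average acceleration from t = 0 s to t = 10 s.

-1.3 cm/s²

Average acceleration = Δv/Δt = (-11 − 2)/(10 − 0) = -1.3 cm/s².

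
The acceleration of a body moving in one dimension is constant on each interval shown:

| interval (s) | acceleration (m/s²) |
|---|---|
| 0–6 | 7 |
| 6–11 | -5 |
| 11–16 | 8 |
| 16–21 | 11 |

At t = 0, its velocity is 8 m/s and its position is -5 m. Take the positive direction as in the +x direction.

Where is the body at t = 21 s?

1044 m

On each constant-a segment, Δv = aΔt and Δx = v₀Δt + ½aΔt²; chain segment to segment.
0–6 s: v starts 8 m/s; Δx = 8·6 + ½·7·6² = 174 m; v ends 50 m/s.
6–11 s: v starts 50 m/s; Δx = 50·5 + ½·-5·5² = 187.5 m; v ends 25 m/s.
11–16 s: v starts 25 m/s; Δx = 25·5 + ½·8·5² = 225 m; v ends 65 m/s.
16–21 s: v starts 65 m/s; Δx = 65·5 + ½·11·5² = 462.5 m; v ends 120 m/s.
x(21) = -5 + Σ Δx = 1044 m.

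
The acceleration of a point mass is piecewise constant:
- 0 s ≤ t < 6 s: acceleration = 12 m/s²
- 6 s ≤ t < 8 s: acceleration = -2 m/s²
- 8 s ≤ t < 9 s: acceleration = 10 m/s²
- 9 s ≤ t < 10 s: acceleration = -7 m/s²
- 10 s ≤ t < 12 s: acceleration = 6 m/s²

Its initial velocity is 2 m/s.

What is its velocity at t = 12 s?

Δv equals the area under the a-t graph; then v = v₀ + Δv.
0–6 s: 12 × 6 = 72 m/s
6–8 s: -2 × 2 = -4 m/s
8–9 s: 10 × 1 = 10 m/s
9–10 s: -7 × 1 = -7 m/s
10–12 s: 6 × 2 = 12 m/s
Δv = 83 m/s, so v(12) = 2 + (83) = 85 m/s.

85 m/s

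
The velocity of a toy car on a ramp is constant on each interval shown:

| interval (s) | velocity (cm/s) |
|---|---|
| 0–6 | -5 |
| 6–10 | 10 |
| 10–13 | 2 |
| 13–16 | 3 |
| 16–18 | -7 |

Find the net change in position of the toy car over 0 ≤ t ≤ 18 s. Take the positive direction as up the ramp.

11 cm

Displacement is the signed area under the v-t curve.
0–6 s: -5 × 6 = -30 cm
6–10 s: 10 × 4 = 40 cm
10–13 s: 2 × 3 = 6 cm
13–16 s: 3 × 3 = 9 cm
16–18 s: -7 × 2 = -14 cm
Net displacement = 11 cm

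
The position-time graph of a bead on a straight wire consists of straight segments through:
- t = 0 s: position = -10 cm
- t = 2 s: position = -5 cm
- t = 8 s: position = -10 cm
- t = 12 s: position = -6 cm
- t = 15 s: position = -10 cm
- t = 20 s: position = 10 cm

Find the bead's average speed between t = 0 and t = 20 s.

Average speed = (total path length)/(elapsed time); on a piecewise-linear x-t graph the path length is Σ|Δx|.
0–2 s: |Δx| = |-5 − -10| = 5 cm
2–8 s: |Δx| = |-10 − -5| = 5 cm
8–12 s: |Δx| = |-6 − -10| = 4 cm
12–15 s: |Δx| = |-10 − -6| = 4 cm
15–20 s: |Δx| = |10 − -10| = 20 cm
Total path = 38 cm; average speed = 38/20 = 1.9 cm/s.

1.9 cm/s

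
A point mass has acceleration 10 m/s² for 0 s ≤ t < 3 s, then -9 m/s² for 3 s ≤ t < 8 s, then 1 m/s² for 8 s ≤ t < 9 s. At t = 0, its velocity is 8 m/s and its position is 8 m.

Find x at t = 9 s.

148 m

On each constant-a segment, Δv = aΔt and Δx = v₀Δt + ½aΔt²; chain segment to segment.
0–3 s: v starts 8 m/s; Δx = 8·3 + ½·10·3² = 69 m; v ends 38 m/s.
3–8 s: v starts 38 m/s; Δx = 38·5 + ½·-9·5² = 77.5 m; v ends -7 m/s.
8–9 s: v starts -7 m/s; Δx = -7·1 + ½·1·1² = -6.5 m; v ends -6 m/s.
x(9) = 8 + Σ Δx = 148 m.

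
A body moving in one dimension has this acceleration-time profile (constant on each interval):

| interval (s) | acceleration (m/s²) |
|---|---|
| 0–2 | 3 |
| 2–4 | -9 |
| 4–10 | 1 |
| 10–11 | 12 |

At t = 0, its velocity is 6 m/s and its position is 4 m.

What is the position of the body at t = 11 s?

16 m

On each constant-a segment, Δv = aΔt and Δx = v₀Δt + ½aΔt²; chain segment to segment.
0–2 s: v starts 6 m/s; Δx = 6·2 + ½·3·2² = 18 m; v ends 12 m/s.
2–4 s: v starts 12 m/s; Δx = 12·2 + ½·-9·2² = 6 m; v ends -6 m/s.
4–10 s: v starts -6 m/s; Δx = -6·6 + ½·1·6² = -18 m; v ends 0 m/s.
10–11 s: v starts 0 m/s; Δx = 0·1 + ½·12·1² = 6 m; v ends 12 m/s.
x(11) = 4 + Σ Δx = 16 m.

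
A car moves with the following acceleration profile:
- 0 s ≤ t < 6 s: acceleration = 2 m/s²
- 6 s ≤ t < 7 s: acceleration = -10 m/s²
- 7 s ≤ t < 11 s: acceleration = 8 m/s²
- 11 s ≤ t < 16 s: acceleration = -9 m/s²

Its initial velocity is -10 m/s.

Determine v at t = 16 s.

Δv equals the area under the a-t graph; then v = v₀ + Δv.
0–6 s: 2 × 6 = 12 m/s
6–7 s: -10 × 1 = -10 m/s
7–11 s: 8 × 4 = 32 m/s
11–16 s: -9 × 5 = -45 m/s
Δv = -11 m/s, so v(16) = -10 + (-11) = -21 m/s.

-21 m/s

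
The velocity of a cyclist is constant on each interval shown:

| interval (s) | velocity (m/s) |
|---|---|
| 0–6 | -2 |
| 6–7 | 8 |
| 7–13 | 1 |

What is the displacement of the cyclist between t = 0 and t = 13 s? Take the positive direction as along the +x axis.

2 m

Net displacement equals the area under the velocity-time graph (areas below the axis count negative).
0–6 s: -2 × 6 = -12 m
6–7 s: 8 × 1 = 8 m
7–13 s: 1 × 6 = 6 m
Net displacement = 2 m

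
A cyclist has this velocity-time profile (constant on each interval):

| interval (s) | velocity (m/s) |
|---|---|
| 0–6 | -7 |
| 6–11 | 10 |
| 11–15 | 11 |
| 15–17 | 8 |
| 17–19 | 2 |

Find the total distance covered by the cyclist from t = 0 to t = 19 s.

156 m

Total distance travelled is ∫|v| dt — sum the magnitudes of each area piece.
0–6 s: |-7| × 6 = 42 m
6–11 s: |10| × 5 = 50 m
11–15 s: |11| × 4 = 44 m
15–17 s: |8| × 2 = 16 m
17–19 s: |2| × 2 = 4 m
Total distance = 156 m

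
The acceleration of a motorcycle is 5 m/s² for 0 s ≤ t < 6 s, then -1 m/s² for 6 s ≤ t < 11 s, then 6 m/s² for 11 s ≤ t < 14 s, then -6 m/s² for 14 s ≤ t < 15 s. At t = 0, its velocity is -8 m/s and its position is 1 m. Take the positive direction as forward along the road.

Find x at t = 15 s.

250.5 m

On each constant-a segment, Δv = aΔt and Δx = v₀Δt + ½aΔt²; chain segment to segment.
0–6 s: v starts -8 m/s; Δx = -8·6 + ½·5·6² = 42 m; v ends 22 m/s.
6–11 s: v starts 22 m/s; Δx = 22·5 + ½·-1·5² = 97.5 m; v ends 17 m/s.
11–14 s: v starts 17 m/s; Δx = 17·3 + ½·6·3² = 78 m; v ends 35 m/s.
14–15 s: v starts 35 m/s; Δx = 35·1 + ½·-6·1² = 32 m; v ends 29 m/s.
x(15) = 1 + Σ Δx = 250.5 m.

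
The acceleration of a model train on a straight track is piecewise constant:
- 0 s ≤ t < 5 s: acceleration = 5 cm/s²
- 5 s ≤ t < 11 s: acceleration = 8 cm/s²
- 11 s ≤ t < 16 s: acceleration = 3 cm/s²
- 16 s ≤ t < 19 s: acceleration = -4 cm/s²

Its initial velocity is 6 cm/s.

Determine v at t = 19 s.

82 cm/s

Δv equals the area under the a-t graph; then v = v₀ + Δv.
0–5 s: 5 × 5 = 25 cm/s
5–11 s: 8 × 6 = 48 cm/s
11–16 s: 3 × 5 = 15 cm/s
16–19 s: -4 × 3 = -12 cm/s
Δv = 76 cm/s, so v(19) = 6 + (76) = 82 cm/s.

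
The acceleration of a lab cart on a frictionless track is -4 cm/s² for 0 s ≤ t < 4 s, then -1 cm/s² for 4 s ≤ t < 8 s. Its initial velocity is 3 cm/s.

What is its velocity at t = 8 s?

-17 cm/s

Δv equals the area under the a-t graph; then v = v₀ + Δv.
0–4 s: -4 × 4 = -16 cm/s
4–8 s: -1 × 4 = -4 cm/s
Δv = -20 cm/s, so v(8) = 3 + (-20) = -17 cm/s.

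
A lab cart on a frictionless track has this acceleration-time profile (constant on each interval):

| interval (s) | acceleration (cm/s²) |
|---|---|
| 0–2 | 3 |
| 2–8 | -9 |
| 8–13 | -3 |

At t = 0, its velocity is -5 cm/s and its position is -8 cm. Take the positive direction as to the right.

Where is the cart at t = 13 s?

On each constant-a segment, Δv = aΔt and Δx = v₀Δt + ½aΔt²; chain segment to segment.
0–2 s: v starts -5 cm/s; Δx = -5·2 + ½·3·2² = -4 cm; v ends 1 cm/s.
2–8 s: v starts 1 cm/s; Δx = 1·6 + ½·-9·6² = -156 cm; v ends -53 cm/s.
8–13 s: v starts -53 cm/s; Δx = -53·5 + ½·-3·5² = -302.5 cm; v ends -68 cm/s.
x(13) = -8 + Σ Δx = -470.5 cm.

-470.5 cm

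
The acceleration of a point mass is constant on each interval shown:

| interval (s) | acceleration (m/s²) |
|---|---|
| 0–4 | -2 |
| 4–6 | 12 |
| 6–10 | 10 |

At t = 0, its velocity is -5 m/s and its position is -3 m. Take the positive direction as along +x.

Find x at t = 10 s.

On each constant-a segment, Δv = aΔt and Δx = v₀Δt + ½aΔt²; chain segment to segment.
0–4 s: v starts -5 m/s; Δx = -5·4 + ½·-2·4² = -36 m; v ends -13 m/s.
4–6 s: v starts -13 m/s; Δx = -13·2 + ½·12·2² = -2 m; v ends 11 m/s.
6–10 s: v starts 11 m/s; Δx = 11·4 + ½·10·4² = 124 m; v ends 51 m/s.
x(10) = -3 + Σ Δx = 83 m.

83 m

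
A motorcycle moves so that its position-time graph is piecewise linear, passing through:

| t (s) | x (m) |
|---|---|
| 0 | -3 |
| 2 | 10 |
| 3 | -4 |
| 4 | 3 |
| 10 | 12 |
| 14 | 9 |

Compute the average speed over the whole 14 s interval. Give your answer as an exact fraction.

Average speed = (total path length)/(elapsed time); on a piecewise-linear x-t graph the path length is Σ|Δx|.
0–2 s: |Δx| = |10 − -3| = 13 m
2–3 s: |Δx| = |-4 − 10| = 14 m
3–4 s: |Δx| = |3 − -4| = 7 m
4–10 s: |Δx| = |12 − 3| = 9 m
10–14 s: |Δx| = |9 − 12| = 3 m
Total path = 46 m; average speed = 46/14 = 23/7 m/s.

23/7 m/s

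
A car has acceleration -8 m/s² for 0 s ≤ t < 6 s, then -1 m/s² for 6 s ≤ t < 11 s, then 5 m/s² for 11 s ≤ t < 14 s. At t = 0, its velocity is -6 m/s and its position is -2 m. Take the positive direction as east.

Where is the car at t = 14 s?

On each constant-a segment, Δv = aΔt and Δx = v₀Δt + ½aΔt²; chain segment to segment.
0–6 s: v starts -6 m/s; Δx = -6·6 + ½·-8·6² = -180 m; v ends -54 m/s.
6–11 s: v starts -54 m/s; Δx = -54·5 + ½·-1·5² = -282.5 m; v ends -59 m/s.
11–14 s: v starts -59 m/s; Δx = -59·3 + ½·5·3² = -154.5 m; v ends -44 m/s.
x(14) = -2 + Σ Δx = -619 m.

-619 m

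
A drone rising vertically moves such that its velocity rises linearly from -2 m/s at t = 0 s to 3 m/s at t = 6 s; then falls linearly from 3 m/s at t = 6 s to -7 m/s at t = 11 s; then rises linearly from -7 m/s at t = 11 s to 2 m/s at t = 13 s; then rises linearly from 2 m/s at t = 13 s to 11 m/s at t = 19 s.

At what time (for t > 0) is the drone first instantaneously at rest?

t = 2.4 s

v changes sign on 0–6 s (from -2 to 3); the graph is linear there, so v = 0 at t = 0 + (2)·(6 − 0)/(3 − -2) = 2.4 s.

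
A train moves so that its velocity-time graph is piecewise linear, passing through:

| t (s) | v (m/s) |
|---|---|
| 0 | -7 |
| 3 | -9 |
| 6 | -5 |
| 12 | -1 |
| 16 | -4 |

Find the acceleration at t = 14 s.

-0.75 m/s²

Acceleration is the slope of the v-t graph on 12–16 s: (-4 − -1)/(16 − 12) = -0.75 m/s².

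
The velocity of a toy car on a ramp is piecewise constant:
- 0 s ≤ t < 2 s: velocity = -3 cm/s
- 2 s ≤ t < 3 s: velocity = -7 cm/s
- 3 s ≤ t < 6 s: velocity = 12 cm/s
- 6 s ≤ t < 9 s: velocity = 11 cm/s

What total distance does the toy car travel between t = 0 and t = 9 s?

82 cm

Total distance travelled is ∫|v| dt — sum the magnitudes of each area piece.
0–2 s: |-3| × 2 = 6 cm
2–3 s: |-7| × 1 = 7 cm
3–6 s: |12| × 3 = 36 cm
6–9 s: |11| × 3 = 33 cm
Total distance = 82 cm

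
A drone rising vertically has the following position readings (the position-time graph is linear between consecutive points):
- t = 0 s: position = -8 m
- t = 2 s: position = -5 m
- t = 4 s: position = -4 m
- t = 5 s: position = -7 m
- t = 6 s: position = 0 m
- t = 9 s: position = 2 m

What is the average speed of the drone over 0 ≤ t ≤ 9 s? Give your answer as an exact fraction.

Average speed = (total path length)/(elapsed time); on a piecewise-linear x-t graph the path length is Σ|Δx|.
0–2 s: |Δx| = |-5 − -8| = 3 m
2–4 s: |Δx| = |-4 − -5| = 1 m
4–5 s: |Δx| = |-7 − -4| = 3 m
5–6 s: |Δx| = |0 − -7| = 7 m
6–9 s: |Δx| = |2 − 0| = 2 m
Total path = 16 m; average speed = 16/9 = 16/9 m/s.

16/9 m/s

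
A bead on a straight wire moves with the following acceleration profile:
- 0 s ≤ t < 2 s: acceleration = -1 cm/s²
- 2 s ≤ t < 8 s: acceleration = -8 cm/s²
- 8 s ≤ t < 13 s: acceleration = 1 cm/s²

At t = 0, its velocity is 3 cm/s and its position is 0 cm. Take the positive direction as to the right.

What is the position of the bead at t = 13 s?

-356.5 cm

On each constant-a segment, Δv = aΔt and Δx = v₀Δt + ½aΔt²; chain segment to segment.
0–2 s: v starts 3 cm/s; Δx = 3·2 + ½·-1·2² = 4 cm; v ends 1 cm/s.
2–8 s: v starts 1 cm/s; Δx = 1·6 + ½·-8·6² = -138 cm; v ends -47 cm/s.
8–13 s: v starts -47 cm/s; Δx = -47·5 + ½·1·5² = -222.5 cm; v ends -42 cm/s.
x(13) = 0 + Σ Δx = -356.5 cm.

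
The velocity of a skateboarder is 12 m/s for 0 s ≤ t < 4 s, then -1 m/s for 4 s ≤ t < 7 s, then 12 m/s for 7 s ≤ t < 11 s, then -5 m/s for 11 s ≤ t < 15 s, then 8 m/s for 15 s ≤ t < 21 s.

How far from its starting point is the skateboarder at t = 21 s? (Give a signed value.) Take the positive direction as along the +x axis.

Net displacement equals the area under the velocity-time graph (areas below the axis count negative).
0–4 s: 12 × 4 = 48 m
4–7 s: -1 × 3 = -3 m
7–11 s: 12 × 4 = 48 m
11–15 s: -5 × 4 = -20 m
15–21 s: 8 × 6 = 48 m
Net displacement = 121 m

121 m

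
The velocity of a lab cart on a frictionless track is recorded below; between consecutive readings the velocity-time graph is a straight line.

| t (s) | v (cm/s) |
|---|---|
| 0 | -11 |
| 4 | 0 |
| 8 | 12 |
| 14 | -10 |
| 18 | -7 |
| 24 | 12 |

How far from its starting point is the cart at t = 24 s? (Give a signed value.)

-11 cm

Net displacement equals the area under the velocity-time graph (areas below the axis count negative).
0–4 s: ½(-11 + 0)(4) = -22 cm
4–8 s: ½(0 + 12)(4) = 24 cm
8–14 s: ½(12 + -10)(6) = 6 cm
14–18 s: ½(-10 + -7)(4) = -34 cm
18–24 s: ½(-7 + 12)(6) = 15 cm
Net displacement = -11 cm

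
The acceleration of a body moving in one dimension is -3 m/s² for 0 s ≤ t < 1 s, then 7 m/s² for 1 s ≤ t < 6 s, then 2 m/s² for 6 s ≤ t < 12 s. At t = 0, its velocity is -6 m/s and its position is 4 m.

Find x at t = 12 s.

231 m

On each constant-a segment, Δv = aΔt and Δx = v₀Δt + ½aΔt²; chain segment to segment.
0–1 s: v starts -6 m/s; Δx = -6·1 + ½·-3·1² = -7.5 m; v ends -9 m/s.
1–6 s: v starts -9 m/s; Δx = -9·5 + ½·7·5² = 42.5 m; v ends 26 m/s.
6–12 s: v starts 26 m/s; Δx = 26·6 + ½·2·6² = 192 m; v ends 38 m/s.
x(12) = 4 + Σ Δx = 231 m.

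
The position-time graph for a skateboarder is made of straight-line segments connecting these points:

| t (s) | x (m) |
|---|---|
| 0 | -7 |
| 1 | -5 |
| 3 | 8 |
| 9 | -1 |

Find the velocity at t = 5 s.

-1.5 m/s

Velocity is the slope of the x-t graph on 3–9 s: (-1 − 8)/(9 − 3) = -1.5 m/s.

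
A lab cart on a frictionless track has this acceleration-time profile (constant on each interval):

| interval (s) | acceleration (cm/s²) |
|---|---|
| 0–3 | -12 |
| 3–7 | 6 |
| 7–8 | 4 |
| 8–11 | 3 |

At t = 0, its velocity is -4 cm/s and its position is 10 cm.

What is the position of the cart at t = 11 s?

On each constant-a segment, Δv = aΔt and Δx = v₀Δt + ½aΔt²; chain segment to segment.
0–3 s: v starts -4 cm/s; Δx = -4·3 + ½·-12·3² = -66 cm; v ends -40 cm/s.
3–7 s: v starts -40 cm/s; Δx = -40·4 + ½·6·4² = -112 cm; v ends -16 cm/s.
7–8 s: v starts -16 cm/s; Δx = -16·1 + ½·4·1² = -14 cm; v ends -12 cm/s.
8–11 s: v starts -12 cm/s; Δx = -12·3 + ½·3·3² = -22.5 cm; v ends -3 cm/s.
x(11) = 10 + Σ Δx = -204.5 cm.

-204.5 cm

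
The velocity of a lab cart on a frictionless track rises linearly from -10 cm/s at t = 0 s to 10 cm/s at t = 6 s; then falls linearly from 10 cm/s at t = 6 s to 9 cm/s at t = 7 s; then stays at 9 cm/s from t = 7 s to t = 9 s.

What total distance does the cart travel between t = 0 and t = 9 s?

Total distance travelled is ∫|v| dt — sum the magnitudes of each area piece.
0–6 s: v = 0 at t = 3 s; triangle areas 15 + 15 = 30 cm
6–7 s: |½(10 + 9)(1)| = 9.5 cm
7–9 s: |9| × 2 = 18 cm
Total distance = 57.5 cm

57.5 cm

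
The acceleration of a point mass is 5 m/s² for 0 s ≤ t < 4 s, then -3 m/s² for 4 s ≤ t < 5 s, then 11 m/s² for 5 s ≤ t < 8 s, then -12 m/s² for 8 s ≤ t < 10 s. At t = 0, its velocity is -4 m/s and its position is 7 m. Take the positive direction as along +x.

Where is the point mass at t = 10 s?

202 m

On each constant-a segment, Δv = aΔt and Δx = v₀Δt + ½aΔt²; chain segment to segment.
0–4 s: v starts -4 m/s; Δx = -4·4 + ½·5·4² = 24 m; v ends 16 m/s.
4–5 s: v starts 16 m/s; Δx = 16·1 + ½·-3·1² = 14.5 m; v ends 13 m/s.
5–8 s: v starts 13 m/s; Δx = 13·3 + ½·11·3² = 88.5 m; v ends 46 m/s.
8–10 s: v starts 46 m/s; Δx = 46·2 + ½·-12·2² = 68 m; v ends 22 m/s.
x(10) = 7 + Σ Δx = 202 m.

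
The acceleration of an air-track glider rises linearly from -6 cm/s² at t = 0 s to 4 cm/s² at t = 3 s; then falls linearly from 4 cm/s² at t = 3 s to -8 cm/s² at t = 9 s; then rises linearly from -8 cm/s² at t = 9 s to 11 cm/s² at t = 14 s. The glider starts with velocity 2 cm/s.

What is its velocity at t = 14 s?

Δv equals the area under the a-t graph; then v = v₀ + Δv.
0–3 s: ½(-6 + 4)(3) = -3 cm/s
3–9 s: ½(4 + -8)(6) = -12 cm/s
9–14 s: ½(-8 + 11)(5) = 7.5 cm/s
Δv = -7.5 cm/s, so v(14) = 2 + (-7.5) = -5.5 cm/s.

-5.5 cm/s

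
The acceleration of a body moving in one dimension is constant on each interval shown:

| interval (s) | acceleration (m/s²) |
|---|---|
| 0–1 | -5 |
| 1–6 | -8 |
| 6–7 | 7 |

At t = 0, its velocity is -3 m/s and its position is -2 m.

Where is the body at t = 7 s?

-192 m

On each constant-a segment, Δv = aΔt and Δx = v₀Δt + ½aΔt²; chain segment to segment.
0–1 s: v starts -3 m/s; Δx = -3·1 + ½·-5·1² = -5.5 m; v ends -8 m/s.
1–6 s: v starts -8 m/s; Δx = -8·5 + ½·-8·5² = -140 m; v ends -48 m/s.
6–7 s: v starts -48 m/s; Δx = -48·1 + ½·7·1² = -44.5 m; v ends -41 m/s.
x(7) = -2 + Σ Δx = -192 m.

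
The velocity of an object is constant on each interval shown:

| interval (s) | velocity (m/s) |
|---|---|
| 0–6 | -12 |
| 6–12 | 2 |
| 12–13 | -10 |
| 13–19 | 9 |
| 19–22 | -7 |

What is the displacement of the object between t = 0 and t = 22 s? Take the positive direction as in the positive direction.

Net displacement equals the area under the velocity-time graph (areas below the axis count negative).
0–6 s: -12 × 6 = -72 m
6–12 s: 2 × 6 = 12 m
12–13 s: -10 × 1 = -10 m
13–19 s: 9 × 6 = 54 m
19–22 s: -7 × 3 = -21 m
Net displacement = -37 m

-37 m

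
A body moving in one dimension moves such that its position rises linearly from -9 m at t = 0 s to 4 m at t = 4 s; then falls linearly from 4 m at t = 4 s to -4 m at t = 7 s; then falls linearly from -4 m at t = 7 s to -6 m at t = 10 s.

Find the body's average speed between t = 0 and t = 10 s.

2.3 m/s

Average speed = (total path length)/(elapsed time); on a piecewise-linear x-t graph the path length is Σ|Δx|.
0–4 s: |Δx| = |4 − -9| = 13 m
4–7 s: |Δx| = |-4 − 4| = 8 m
7–10 s: |Δx| = |-6 − -4| = 2 m
Total path = 23 m; average speed = 23/10 = 2.3 m/s.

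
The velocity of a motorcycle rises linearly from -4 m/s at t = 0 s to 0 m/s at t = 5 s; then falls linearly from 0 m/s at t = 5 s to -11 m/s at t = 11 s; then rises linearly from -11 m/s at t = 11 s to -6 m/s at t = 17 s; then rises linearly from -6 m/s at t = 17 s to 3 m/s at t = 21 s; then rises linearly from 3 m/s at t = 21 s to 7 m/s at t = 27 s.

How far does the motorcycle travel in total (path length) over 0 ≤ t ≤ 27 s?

Distance (not displacement) is the total path length: add the absolute areas under v-t.
0–5 s: |½(-4 + 0)(5)| = 10 m
5–11 s: |½(0 + -11)(6)| = 33 m
11–17 s: |½(-11 + -6)(6)| = 51 m
17–21 s: v = 0 at t = 59/3 s; triangle areas 8 + 2 = 10 m
21–27 s: |½(3 + 7)(6)| = 30 m
Total distance = 134 m

134 m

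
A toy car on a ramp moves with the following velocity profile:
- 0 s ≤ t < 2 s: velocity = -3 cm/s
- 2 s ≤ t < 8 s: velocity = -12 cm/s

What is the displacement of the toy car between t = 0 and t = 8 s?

Displacement is the signed area under the v-t curve.
0–2 s: -3 × 2 = -6 cm
2–8 s: -12 × 6 = -72 cm
Net displacement = -78 cm

-78 cm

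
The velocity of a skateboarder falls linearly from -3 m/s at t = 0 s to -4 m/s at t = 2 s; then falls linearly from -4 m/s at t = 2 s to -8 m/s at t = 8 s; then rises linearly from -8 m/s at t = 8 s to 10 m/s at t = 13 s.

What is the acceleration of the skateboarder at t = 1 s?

-0.5 m/s²

Acceleration is the slope of the v-t graph on 0–2 s: (-4 − -3)/(2 − 0) = -0.5 m/s².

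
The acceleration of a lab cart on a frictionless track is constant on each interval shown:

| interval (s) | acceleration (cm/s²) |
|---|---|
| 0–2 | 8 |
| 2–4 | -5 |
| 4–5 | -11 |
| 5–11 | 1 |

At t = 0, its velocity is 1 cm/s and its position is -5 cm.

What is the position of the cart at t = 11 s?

32.5 cm

On each constant-a segment, Δv = aΔt and Δx = v₀Δt + ½aΔt²; chain segment to segment.
0–2 s: v starts 1 cm/s; Δx = 1·2 + ½·8·2² = 18 cm; v ends 17 cm/s.
2–4 s: v starts 17 cm/s; Δx = 17·2 + ½·-5·2² = 24 cm; v ends 7 cm/s.
4–5 s: v starts 7 cm/s; Δx = 7·1 + ½·-11·1² = 1.5 cm; v ends -4 cm/s.
5–11 s: v starts -4 cm/s; Δx = -4·6 + ½·1·6² = -6 cm; v ends 2 cm/s.
x(11) = -5 + Σ Δx = 32.5 cm.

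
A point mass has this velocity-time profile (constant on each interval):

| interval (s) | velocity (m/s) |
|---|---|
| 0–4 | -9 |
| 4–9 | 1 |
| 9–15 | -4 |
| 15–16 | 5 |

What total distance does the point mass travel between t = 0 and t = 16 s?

70 m

Distance (not displacement) is the total path length: add the absolute areas under v-t.
0–4 s: |-9| × 4 = 36 m
4–9 s: |1| × 5 = 5 m
9–15 s: |-4| × 6 = 24 m
15–16 s: |5| × 1 = 5 m
Total distance = 70 m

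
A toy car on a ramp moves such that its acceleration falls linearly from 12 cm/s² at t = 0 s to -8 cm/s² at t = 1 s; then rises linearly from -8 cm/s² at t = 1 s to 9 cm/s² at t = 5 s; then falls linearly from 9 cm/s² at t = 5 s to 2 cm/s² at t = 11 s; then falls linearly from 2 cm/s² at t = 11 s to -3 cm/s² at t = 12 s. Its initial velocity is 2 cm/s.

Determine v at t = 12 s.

38.5 cm/s

Δv equals the area under the a-t graph; then v = v₀ + Δv.
0–1 s: ½(12 + -8)(1) = 2 cm/s
1–5 s: ½(-8 + 9)(4) = 2 cm/s
5–11 s: ½(9 + 2)(6) = 33 cm/s
11–12 s: ½(2 + -3)(1) = -0.5 cm/s
Δv = 36.5 cm/s, so v(12) = 2 + (36.5) = 38.5 cm/s.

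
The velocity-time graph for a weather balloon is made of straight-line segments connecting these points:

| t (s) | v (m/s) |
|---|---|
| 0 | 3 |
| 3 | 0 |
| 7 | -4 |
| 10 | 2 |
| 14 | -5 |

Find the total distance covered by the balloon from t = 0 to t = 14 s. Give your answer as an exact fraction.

361/14 m

Total distance travelled is ∫|v| dt — sum the magnitudes of each area piece.
0–3 s: |½(3 + 0)(3)| = 4.5 m
3–7 s: |½(0 + -4)(4)| = 8 m
7–10 s: v = 0 at t = 9 s; triangle areas 4 + 1 = 5 m
10–14 s: v = 0 at t = 78/7 s; triangle areas 8/7 + 50/7 = 58/7 m
Total distance = 361/14 m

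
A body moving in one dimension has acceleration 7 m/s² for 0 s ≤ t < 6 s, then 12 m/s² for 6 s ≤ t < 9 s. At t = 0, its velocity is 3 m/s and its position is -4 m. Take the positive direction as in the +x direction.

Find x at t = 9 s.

329 m

On each constant-a segment, Δv = aΔt and Δx = v₀Δt + ½aΔt²; chain segment to segment.
0–6 s: v starts 3 m/s; Δx = 3·6 + ½·7·6² = 144 m; v ends 45 m/s.
6–9 s: v starts 45 m/s; Δx = 45·3 + ½·12·3² = 189 m; v ends 81 m/s.
x(9) = -4 + Σ Δx = 329 m.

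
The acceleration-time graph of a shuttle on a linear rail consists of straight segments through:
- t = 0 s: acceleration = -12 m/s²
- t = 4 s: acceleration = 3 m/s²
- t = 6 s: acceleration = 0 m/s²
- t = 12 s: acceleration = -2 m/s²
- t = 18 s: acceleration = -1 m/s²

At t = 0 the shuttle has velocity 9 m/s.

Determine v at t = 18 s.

Δv equals the area under the a-t graph; then v = v₀ + Δv.
0–4 s: ½(-12 + 3)(4) = -18 m/s
4–6 s: ½(3 + 0)(2) = 3 m/s
6–12 s: ½(0 + -2)(6) = -6 m/s
12–18 s: ½(-2 + -1)(6) = -9 m/s
Δv = -30 m/s, so v(18) = 9 + (-30) = -21 m/s.

-21 m/s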